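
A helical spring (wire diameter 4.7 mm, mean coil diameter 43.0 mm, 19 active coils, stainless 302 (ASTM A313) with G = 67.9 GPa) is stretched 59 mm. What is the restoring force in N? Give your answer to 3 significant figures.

k = Gd⁴/(8D³N_a) = (67.9×10³)(4.7⁴)/(8·43.0³·19) = 2.7417 N/mm
F = k·δ = 2.7417 × 59 = 161.76 N

162 N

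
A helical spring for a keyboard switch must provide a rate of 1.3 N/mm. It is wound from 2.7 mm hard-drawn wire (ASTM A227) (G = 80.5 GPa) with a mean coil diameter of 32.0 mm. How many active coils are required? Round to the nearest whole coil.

13

N_a = Gd⁴/(8D³k) = (80.5×10³ × 2.7⁴)/(8 × 32.0³ × 1.3)
    = 4.2781e+06 / 340787 = 12.55 → 13 coils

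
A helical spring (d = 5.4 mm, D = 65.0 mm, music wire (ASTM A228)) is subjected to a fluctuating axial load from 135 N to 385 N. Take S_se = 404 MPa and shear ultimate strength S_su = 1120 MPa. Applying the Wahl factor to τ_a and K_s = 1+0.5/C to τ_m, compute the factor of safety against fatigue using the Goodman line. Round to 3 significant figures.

1.62

C = D/d = 65.0/5.4 = 12.0370; K_W = (4C−1)/(4C−4)+0.615/C = 1.1190; K_s = 1+0.5/C = 1.0415
F_a = (F_max−F_min)/2 = 125 N; F_m = (F_max+F_min)/2 = 260 N
τ_a = K_W·8F_aD/(πd³) = 1.1190 × 131.4 = 147.04 MPa
τ_m = K_s·8F_mD/(πd³) = 1.0415 × 273.3 = 284.66 MPa
Goodman: 1/n_f = τ_a/S_se + τ_m/S_su = 147.04/404 + 284.66/1120 = 0.36396 + 0.25416 = 0.61811
n_f = 1/0.61811 = 1.618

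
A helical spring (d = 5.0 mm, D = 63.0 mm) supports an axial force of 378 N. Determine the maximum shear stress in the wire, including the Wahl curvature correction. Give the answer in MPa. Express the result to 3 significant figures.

Spring index C = D/d = 63.0/5.0 = 12.6000
K_W = (4C−1)/(4C−4) + 0.615/C = 49.400/46.400 + 0.0488 = 1.1135
τ₀ = 8FD/(πd³) = 8·378·63.0/(π·5.0³) = 190512/392.7 = 485.13 MPa
τ_max = K·τ₀ = 1.1135 × 485.13 = 540.18 MPa

540 MPa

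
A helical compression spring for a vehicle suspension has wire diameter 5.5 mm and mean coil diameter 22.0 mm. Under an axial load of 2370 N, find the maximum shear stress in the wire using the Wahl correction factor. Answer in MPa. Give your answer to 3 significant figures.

Spring index C = D/d = 22.0/5.5 = 4.0000
K_W = (4C−1)/(4C−4) + 0.615/C = 15.000/12.000 + 0.1537 = 1.4038
τ₀ = 8FD/(πd³) = 8·2370·22.0/(π·5.5³) = 417120/522.68 = 798.04 MPa
τ_max = K·τ₀ = 1.4038 × 798.04 = 1120.2 MPa

1120 MPa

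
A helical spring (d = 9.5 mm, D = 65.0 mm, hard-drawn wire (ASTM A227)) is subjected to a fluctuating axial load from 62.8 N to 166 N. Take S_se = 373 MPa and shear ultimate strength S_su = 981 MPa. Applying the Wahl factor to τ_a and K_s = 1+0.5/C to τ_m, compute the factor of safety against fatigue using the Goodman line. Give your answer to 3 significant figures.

17.6

C = D/d = 65.0/9.5 = 6.8421; K_W = (4C−1)/(4C−4)+0.615/C = 1.2183; K_s = 1+0.5/C = 1.0731
F_a = (F_max−F_min)/2 = 51.6 N; F_m = (F_max+F_min)/2 = 114.4 N
τ_a = K_W·8F_aD/(πd³) = 1.2183 × 9.9617 = 12.136 MPa
τ_m = K_s·8F_mD/(πd³) = 1.0731 × 22.086 = 23.7 MPa
Goodman: 1/n_f = τ_a/S_se + τ_m/S_su = 12.136/373 + 23.7/981 = 0.03254 + 0.02416 = 0.056695
n_f = 1/0.056695 = 17.64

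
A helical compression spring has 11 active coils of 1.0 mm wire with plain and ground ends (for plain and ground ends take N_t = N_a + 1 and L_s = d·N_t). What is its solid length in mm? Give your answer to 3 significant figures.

12.0 mm

plain and ground ends: N_t = N_a + 1 = 11 + 1 = 12
L_s = d·N_t = 1.0 × 12 = 12 mm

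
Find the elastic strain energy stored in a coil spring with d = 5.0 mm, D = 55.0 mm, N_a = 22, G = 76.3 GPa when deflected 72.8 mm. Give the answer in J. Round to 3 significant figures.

4.32 J

k = Gd⁴/(8D³N_a) = (76.3×10³)(5.0⁴)/(8·55.0³·22) = 1.6286 N/mm
U = ½kδ² = 0.5 × 1.6286 × 72.8² = 4315.6 N·mm = 4.3156 J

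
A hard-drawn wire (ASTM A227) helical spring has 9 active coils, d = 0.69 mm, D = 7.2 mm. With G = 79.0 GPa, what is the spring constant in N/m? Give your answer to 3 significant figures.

k = Gd⁴/(8D³N_a) = (79.0×10³ × 0.69⁴) / (8 × 7.2³ × 9)
  = 17907 / 26873.9 = 0.66634 N/mm = 666.34 N/m

666 N/m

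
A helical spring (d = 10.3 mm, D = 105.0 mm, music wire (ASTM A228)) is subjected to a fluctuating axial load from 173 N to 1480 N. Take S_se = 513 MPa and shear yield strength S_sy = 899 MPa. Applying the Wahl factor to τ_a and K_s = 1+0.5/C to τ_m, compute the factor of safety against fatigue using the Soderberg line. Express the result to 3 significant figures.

1.69

C = D/d = 105.0/10.3 = 10.1942; K_W = (4C−1)/(4C−4)+0.615/C = 1.1419; K_s = 1+0.5/C = 1.0490
F_a = (F_max−F_min)/2 = 653.5 N; F_m = (F_max+F_min)/2 = 826.5 N
τ_a = K_W·8F_aD/(πd³) = 1.1419 × 159.91 = 182.6 MPa
τ_m = K_s·8F_mD/(πd³) = 1.0490 × 202.24 = 212.16 MPa
Soderberg: 1/n_f = τ_a/S_se + τ_m/S_sy = 182.6/513 + 212.16/899 = 0.35594 + 0.23599 = 0.59193
n_f = 1/0.59193 = 1.689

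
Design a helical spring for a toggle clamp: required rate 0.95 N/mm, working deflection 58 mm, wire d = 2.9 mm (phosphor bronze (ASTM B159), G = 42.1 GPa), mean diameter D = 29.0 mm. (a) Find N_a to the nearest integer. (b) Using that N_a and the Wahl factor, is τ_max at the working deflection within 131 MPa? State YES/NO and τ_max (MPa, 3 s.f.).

N_a = Gd⁴/(8D³k) = (42.1×10³)(2.9⁴)/(8·29.0³·0.95) = 16.06 → N_a = 16
Actual rate k = Gd⁴/(8D³·16) = 0.95383 N/mm
Working load F = kδ = 0.95383·58 = 55.322 N
C = 29.0/2.9 = 10.0000; K_W = (4C−1)/(4C−4)+0.615/C = 1.1448
τ_max = K_W·8FD/(πd³) = 1.1448·167.51 = 191.77 MPa
τ_max > 131 MPa → exceeds allowable

(a) 16 coils; (b) NO, τ_max = 192 MPa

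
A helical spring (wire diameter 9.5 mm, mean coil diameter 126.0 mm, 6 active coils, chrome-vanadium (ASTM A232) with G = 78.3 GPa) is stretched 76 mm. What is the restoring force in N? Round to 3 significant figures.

505 N

k = Gd⁴/(8D³N_a) = (78.3×10³)(9.5⁴)/(8·126.0³·6) = 6.6421 N/mm
F = k·δ = 6.6421 × 76 = 504.8 N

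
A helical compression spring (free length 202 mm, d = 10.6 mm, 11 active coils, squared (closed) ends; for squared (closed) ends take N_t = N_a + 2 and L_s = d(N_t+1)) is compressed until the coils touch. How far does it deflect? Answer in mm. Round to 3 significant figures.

53.6 mm

N_t = 13; L_s = 10.6·14 = 148.4 mm
δ_solid = L₀ − L_s = 202 − 148.4 = 53.6 mm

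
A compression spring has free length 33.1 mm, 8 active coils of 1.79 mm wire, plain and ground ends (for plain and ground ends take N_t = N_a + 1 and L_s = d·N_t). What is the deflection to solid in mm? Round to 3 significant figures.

N_t = 9; L_s = 1.79·9 = 16.11 mm
δ_solid = L₀ − L_s = 33.1 − 16.11 = 16.99 mm

17.0 mm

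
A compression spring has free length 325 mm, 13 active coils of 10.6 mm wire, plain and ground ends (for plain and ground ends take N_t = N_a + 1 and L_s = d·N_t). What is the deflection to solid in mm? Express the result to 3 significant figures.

N_t = 14; L_s = 10.6·14 = 148.4 mm
δ_solid = L₀ − L_s = 325 − 148.4 = 176.6 mm

177 mm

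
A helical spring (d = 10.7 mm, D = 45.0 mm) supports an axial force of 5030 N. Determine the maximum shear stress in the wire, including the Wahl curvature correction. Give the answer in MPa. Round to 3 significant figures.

649 MPa

Spring index C = D/d = 45.0/10.7 = 4.2056
K_W = (4C−1)/(4C−4) + 0.615/C = 15.822/12.822 + 0.1462 = 1.3802
τ₀ = 8FD/(πd³) = 8·5030·45.0/(π·10.7³) = 1.8108e+06/3848.6 = 470.51 MPa
τ_max = K·τ₀ = 1.3802 × 470.51 = 649.4 MPa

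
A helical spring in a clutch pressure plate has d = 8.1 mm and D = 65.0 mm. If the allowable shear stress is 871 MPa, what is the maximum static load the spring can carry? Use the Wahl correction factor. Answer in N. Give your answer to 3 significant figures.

C = D/d = 65.0/8.1 = 8.0247
K_W = (4C−1)/(4C−4) + 0.615/C = 31.099/28.099 + 0.0766 = 1.1834
τ_max = K·8FD/(πd³) → F_max = τ_allow·πd³/(8DK)
F_max = 871·π·8.1³/(8·65.0·1.1834) = 1.4542e+06/615.37 = 2363.1 N

2360 N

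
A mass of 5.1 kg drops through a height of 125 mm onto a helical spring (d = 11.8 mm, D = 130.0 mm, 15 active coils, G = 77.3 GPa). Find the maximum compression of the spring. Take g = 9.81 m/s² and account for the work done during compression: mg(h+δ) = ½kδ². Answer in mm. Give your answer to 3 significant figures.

56.5 mm

k = Gd⁴/(8D³N_a) = (77.3×10³)(11.8⁴)/(8·130.0³·15) = 5.6846 N/mm
W = mg = 5.1 × 9.81 = 50.031 N
½kδ² − Wδ − Wh = 0 → δ = (W + √(W² + 2kWh))/k
δ = (50.031 + √(2503.1 + 71101))/5.6846 = (50.031 + 271.3)/5.6846 = 56.527 mm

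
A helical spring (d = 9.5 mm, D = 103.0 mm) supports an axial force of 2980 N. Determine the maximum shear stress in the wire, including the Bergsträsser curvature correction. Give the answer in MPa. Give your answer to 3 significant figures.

1020 MPa

Spring index C = D/d = 103.0/9.5 = 10.8421
K_B = (4C+2)/(4C−3) = 45.368/40.368 = 1.1239
τ₀ = 8FD/(πd³) = 8·2980·103.0/(π·9.5³) = 2.45552e+06/2693.5 = 911.64 MPa
τ_max = K·τ₀ = 1.1239 × 911.64 = 1024.6 MPa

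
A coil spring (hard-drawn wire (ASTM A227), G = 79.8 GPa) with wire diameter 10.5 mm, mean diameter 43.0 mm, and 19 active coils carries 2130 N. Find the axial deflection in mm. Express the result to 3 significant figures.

26.5 mm

k = Gd⁴/(8D³N_a) = (79.8×10³)(10.5⁴)/(8·43.0³·19) = 80.262 N/mm
δ = F/k = 2130 / 80.262 = 26.538 mm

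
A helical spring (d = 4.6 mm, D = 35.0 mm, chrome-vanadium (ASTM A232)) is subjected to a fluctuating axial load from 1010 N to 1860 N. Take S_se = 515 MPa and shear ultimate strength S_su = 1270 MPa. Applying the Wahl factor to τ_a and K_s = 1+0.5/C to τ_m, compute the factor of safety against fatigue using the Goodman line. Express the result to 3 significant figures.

0.499

C = D/d = 35.0/4.6 = 7.6087; K_W = (4C−1)/(4C−4)+0.615/C = 1.1943; K_s = 1+0.5/C = 1.0657
F_a = (F_max−F_min)/2 = 425 N; F_m = (F_max+F_min)/2 = 1435 N
τ_a = K_W·8F_aD/(πd³) = 1.1943 × 389.16 = 464.77 MPa
τ_m = K_s·8F_mD/(πd³) = 1.0657 × 1314 = 1400.3 MPa
Goodman: 1/n_f = τ_a/S_se + τ_m/S_su = 464.77/515 + 1400.3/1270 = 0.90248 + 1.10261 = 2.0051
n_f = 1/2.0051 = 0.4987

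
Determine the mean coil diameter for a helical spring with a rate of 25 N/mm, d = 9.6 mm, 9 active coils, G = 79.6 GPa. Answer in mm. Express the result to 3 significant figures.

72.2 mm

D = (Gd⁴/(8N_a·k))^(1/3) = (79.6×10³·9.6⁴/(8·9·25))^(1/3)
  = (375600)^(1/3) = 72.1509 mm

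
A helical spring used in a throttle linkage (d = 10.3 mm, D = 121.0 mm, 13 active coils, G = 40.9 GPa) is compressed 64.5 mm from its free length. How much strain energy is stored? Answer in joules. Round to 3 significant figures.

k = Gd⁴/(8D³N_a) = (40.9×10³)(10.3⁴)/(8·121.0³·13) = 2.4985 N/mm
U = ½kδ² = 0.5 × 2.4985 × 64.5² = 5197.2 N·mm = 5.1972 J

5.20 J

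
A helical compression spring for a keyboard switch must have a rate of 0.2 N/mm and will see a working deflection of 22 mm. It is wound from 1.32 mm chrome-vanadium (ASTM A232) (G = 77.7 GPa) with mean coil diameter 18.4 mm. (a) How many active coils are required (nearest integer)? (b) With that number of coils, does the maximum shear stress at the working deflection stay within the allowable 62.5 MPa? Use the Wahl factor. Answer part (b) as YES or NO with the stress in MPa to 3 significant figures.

(a) 24 coils; (b) NO, τ_max = 97.4 MPa

N_a = Gd⁴/(8D³k) = (77.7×10³)(1.32⁴)/(8·18.4³·0.2) = 23.67 → N_a = 24
Actual rate k = Gd⁴/(8D³·24) = 0.19723 N/mm
Working load F = kδ = 0.19723·22 = 4.339 N
C = 18.4/1.32 = 13.9394; K_W = (4C−1)/(4C−4)+0.615/C = 1.1021
τ_max = K_W·8FD/(πd³) = 1.1021·88.394 = 97.417 MPa
τ_max > 62.5 MPa → exceeds allowable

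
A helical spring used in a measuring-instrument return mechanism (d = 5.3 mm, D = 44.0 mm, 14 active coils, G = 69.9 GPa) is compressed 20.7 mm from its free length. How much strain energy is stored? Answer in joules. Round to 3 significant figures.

k = Gd⁴/(8D³N_a) = (69.9×10³)(5.3⁴)/(8·44.0³·14) = 5.781 N/mm
U = ½kδ² = 0.5 × 5.781 × 20.7² = 1238.6 N·mm = 1.2386 J

1.24 J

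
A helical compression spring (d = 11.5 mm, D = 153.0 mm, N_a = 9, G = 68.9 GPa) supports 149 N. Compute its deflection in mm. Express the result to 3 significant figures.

31.9 mm

k = Gd⁴/(8D³N_a) = (68.9×10³)(11.5⁴)/(8·153.0³·9) = 4.6731 N/mm
δ = F/k = 149 / 4.6731 = 31.885 mm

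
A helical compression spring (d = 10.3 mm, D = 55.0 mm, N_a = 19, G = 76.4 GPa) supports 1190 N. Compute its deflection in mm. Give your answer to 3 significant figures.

35.0 mm

k = Gd⁴/(8D³N_a) = (76.4×10³)(10.3⁴)/(8·55.0³·19) = 34.002 N/mm
δ = F/k = 1190 / 34.002 = 34.997 mm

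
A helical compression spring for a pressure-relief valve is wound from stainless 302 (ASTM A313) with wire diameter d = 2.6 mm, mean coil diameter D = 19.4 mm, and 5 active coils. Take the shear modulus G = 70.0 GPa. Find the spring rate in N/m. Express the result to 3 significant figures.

11000 N/m

k = Gd⁴/(8D³N_a) = (70.0×10³ × 2.6⁴) / (8 × 19.4³ × 5)
  = 3.19883e+06 / 292055 = 10.953 N/mm = 10953 N/m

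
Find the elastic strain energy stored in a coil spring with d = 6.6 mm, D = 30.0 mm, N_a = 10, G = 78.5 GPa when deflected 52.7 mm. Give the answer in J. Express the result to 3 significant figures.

k = Gd⁴/(8D³N_a) = (78.5×10³)(6.6⁴)/(8·30.0³·10) = 68.959 N/mm
U = ½kδ² = 0.5 × 68.959 × 52.7² = 95760 N·mm = 95.76 J

95.8 J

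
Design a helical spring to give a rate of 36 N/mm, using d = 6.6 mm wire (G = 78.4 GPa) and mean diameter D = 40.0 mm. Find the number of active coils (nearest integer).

N_a = Gd⁴/(8D³k) = (78.4×10³ × 6.6⁴)/(8 × 40.0³ × 36)
    = 1.48762e+08 / 1.8432e+07 = 8.071 → 8 coils

8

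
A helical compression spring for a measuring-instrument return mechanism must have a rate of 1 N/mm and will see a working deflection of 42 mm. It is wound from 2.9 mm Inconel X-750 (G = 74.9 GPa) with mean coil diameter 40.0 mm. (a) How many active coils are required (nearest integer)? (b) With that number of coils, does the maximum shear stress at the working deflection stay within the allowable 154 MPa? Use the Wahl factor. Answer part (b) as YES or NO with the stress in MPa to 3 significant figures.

(a) 10 coils; (b) NO, τ_max = 200 MPa

N_a = Gd⁴/(8D³k) = (74.9×10³)(2.9⁴)/(8·40.0³·1) = 10.35 → N_a = 10
Actual rate k = Gd⁴/(8D³·10) = 1.0347 N/mm
Working load F = kδ = 1.0347·42 = 43.456 N
C = 40.0/2.9 = 13.7931; K_W = (4C−1)/(4C−4)+0.615/C = 1.1032
τ_max = K_W·8FD/(πd³) = 1.1032·181.49 = 200.23 MPa
τ_max > 154 MPa → exceeds allowable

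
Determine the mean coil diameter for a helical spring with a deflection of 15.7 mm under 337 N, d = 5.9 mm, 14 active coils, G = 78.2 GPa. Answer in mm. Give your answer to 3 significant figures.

34.0 mm

Required rate k = F/δ = 337/15.7 = 21.465 N/mm
D = (Gd⁴/(8N_a·k))^(1/3) = (78.2×10³·5.9⁴/(8·14·21.465))^(1/3)
  = (39415.5)^(1/3) = 34.0321 mm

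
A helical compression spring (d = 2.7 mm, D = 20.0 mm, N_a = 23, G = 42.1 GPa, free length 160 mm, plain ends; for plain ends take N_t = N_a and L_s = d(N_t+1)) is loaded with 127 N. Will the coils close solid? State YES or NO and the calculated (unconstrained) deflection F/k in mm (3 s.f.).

NO, δ = 83.6 mm

k = Gd⁴/(8D³N_a) = (42.1×10³)(2.7⁴)/(8·20.0³·23) = 1.52 N/mm
N_t = 23; L_s = 2.7·24 = 64.8 mm; δ_solid = L₀ − L_s = 160 − 64.8 = 95.2 mm
δ = F/k = 127/1.52 = 83.555 mm
δ < δ_solid → spring does not go solid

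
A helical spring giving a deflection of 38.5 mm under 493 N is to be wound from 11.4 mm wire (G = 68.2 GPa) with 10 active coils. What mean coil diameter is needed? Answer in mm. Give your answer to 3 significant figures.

Required rate k = F/δ = 493/38.5 = 12.805 N/mm
D = (Gd⁴/(8N_a·k))^(1/3) = (68.2×10³·11.4⁴/(8·10·12.805))^(1/3)
  = (1.12442e+06)^(1/3) = 103.9862 mm

104 mm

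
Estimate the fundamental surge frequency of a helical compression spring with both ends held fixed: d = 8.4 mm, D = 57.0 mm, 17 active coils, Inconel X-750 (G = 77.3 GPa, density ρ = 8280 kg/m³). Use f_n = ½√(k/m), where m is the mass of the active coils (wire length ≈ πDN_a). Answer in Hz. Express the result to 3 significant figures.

k = Gd⁴/(8D³N_a) = (77.3×10³)(8.4⁴)/(8·57.0³·17) = 15.28 N/mm = 15280 N/m
Wire length L = πDN_a = π·57.0·17 = 3044.2 mm
m = ρ·(πd²/4)·L = 8280 × 55.418×10⁻⁶ m² × 3.0442 m = 1.3969 kg
f_n = ½√(k/m) = 0.5·√(15280/1.3969) = 0.5·√(10939) = 52.295 Hz

52.3 Hz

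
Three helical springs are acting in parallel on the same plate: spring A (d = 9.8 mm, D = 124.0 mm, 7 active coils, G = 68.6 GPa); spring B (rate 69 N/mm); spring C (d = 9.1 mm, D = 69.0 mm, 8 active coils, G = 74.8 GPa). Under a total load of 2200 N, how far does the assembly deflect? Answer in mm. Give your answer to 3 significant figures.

k_A = Gd⁴/(8D³N_a) = (68.6×10³)(9.8⁴)/(8·124.0³·7) = 5.9262 N/mm
k_C = Gd⁴/(8D³N_a) = (74.8×10³)(9.1⁴)/(8·69.0³·8) = 24.397 N/mm
Parallel: k_eq = 5.9262 + 69 + 24.397 = 99.323 N/mm
δ = F/k_eq = 2200/99.323 = 22.15 mm

22.1 mm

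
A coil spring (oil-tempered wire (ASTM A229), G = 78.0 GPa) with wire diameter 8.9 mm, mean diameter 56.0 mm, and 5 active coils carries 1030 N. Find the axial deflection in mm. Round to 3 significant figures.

k = Gd⁴/(8D³N_a) = (78.0×10³)(8.9⁴)/(8·56.0³·5) = 69.668 N/mm
δ = F/k = 1030 / 69.668 = 14.785 mm

14.8 mm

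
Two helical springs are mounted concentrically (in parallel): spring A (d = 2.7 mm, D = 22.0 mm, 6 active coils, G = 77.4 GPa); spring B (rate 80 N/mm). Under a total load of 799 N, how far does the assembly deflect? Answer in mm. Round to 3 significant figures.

9.07 mm

k_A = Gd⁴/(8D³N_a) = (77.4×10³)(2.7⁴)/(8·22.0³·6) = 8.048 N/mm
Parallel: k_eq = 8.048 + 80 = 88.048 N/mm
δ = F/k_eq = 799/88.048 = 9.0746 mm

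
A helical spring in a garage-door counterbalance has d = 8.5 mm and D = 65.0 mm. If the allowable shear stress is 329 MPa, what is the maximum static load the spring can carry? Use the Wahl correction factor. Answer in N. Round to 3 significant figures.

1020 N

C = D/d = 65.0/8.5 = 7.6471
K_W = (4C−1)/(4C−4) + 0.615/C = 29.588/26.588 + 0.0804 = 1.1933
τ_max = K·8FD/(πd³) → F_max = τ_allow·πd³/(8DK)
F_max = 329·π·8.5³/(8·65.0·1.1933) = 6.3475e+05/620.49 = 1023 N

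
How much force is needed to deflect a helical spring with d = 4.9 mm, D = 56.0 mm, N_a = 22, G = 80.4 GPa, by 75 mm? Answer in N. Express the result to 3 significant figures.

112 N

k = Gd⁴/(8D³N_a) = (80.4×10³)(4.9⁴)/(8·56.0³·22) = 1.4996 N/mm
F = k·δ = 1.4996 × 75 = 112.47 N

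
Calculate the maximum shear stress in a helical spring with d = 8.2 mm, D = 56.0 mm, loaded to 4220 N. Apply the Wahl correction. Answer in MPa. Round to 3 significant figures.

Spring index C = D/d = 56.0/8.2 = 6.8293
K_W = (4C−1)/(4C−4) + 0.615/C = 26.317/23.317 + 0.0901 = 1.2187
τ₀ = 8FD/(πd³) = 8·4220·56.0/(π·8.2³) = 1.89056e+06/1732.2 = 1091.4 MPa
τ_max = K·τ₀ = 1.2187 × 1091.4 = 1330.2 MPa

1330 MPa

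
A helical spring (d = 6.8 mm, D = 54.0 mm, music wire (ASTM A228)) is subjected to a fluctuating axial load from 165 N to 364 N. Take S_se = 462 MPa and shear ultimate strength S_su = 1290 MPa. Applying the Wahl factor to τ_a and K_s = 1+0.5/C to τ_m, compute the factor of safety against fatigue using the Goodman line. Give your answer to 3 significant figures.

C = D/d = 54.0/6.8 = 7.9412; K_W = (4C−1)/(4C−4)+0.615/C = 1.1855; K_s = 1+0.5/C = 1.0630
F_a = (F_max−F_min)/2 = 99.5 N; F_m = (F_max+F_min)/2 = 264.5 N
τ_a = K_W·8F_aD/(πd³) = 1.1855 × 43.514 = 51.586 MPa
τ_m = K_s·8F_mD/(πd³) = 1.0630 × 115.67 = 122.96 MPa
Goodman: 1/n_f = τ_a/S_se + τ_m/S_su = 51.586/462 + 122.96/1290 = 0.11166 + 0.09531 = 0.20697
n_f = 1/0.20697 = 4.832

4.83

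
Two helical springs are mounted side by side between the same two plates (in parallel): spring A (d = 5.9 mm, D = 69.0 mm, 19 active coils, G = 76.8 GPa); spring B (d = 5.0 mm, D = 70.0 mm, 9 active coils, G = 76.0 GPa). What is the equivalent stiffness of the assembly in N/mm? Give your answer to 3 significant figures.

k_A = Gd⁴/(8D³N_a) = (76.8×10³)(5.9⁴)/(8·69.0³·19) = 1.8637 N/mm
k_B = Gd⁴/(8D³N_a) = (76.0×10³)(5.0⁴)/(8·70.0³·9) = 1.9234 N/mm
Parallel: k_eq = 1.8637 + 1.9234 = 3.7871 N/mm

3.79 N/mm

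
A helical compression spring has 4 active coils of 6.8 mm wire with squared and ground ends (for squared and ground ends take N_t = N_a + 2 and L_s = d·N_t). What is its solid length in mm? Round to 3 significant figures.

40.8 mm

squared and ground ends: N_t = N_a + 2 = 4 + 2 = 6
L_s = d·N_t = 6.8 × 6 = 40.8 mm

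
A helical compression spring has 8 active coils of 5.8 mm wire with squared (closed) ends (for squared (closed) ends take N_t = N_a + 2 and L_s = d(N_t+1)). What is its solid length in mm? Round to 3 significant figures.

squared (closed) ends: N_t = N_a + 2 = 8 + 2 = 10
L_s = d·(N_t+1) = 5.8 × 11 = 63.8 mm

63.8 mm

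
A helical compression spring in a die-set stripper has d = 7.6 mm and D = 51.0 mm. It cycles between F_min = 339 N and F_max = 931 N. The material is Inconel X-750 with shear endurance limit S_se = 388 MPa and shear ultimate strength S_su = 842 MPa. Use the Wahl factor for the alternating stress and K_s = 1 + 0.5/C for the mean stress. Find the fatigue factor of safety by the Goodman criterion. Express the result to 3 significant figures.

1.94

C = D/d = 51.0/7.6 = 6.7105; K_W = (4C−1)/(4C−4)+0.615/C = 1.2230; K_s = 1+0.5/C = 1.0745
F_a = (F_max−F_min)/2 = 296 N; F_m = (F_max+F_min)/2 = 635 N
τ_a = K_W·8F_aD/(πd³) = 1.2230 × 87.571 = 107.1 MPa
τ_m = K_s·8F_mD/(πd³) = 1.0745 × 187.86 = 201.86 MPa
Goodman: 1/n_f = τ_a/S_se + τ_m/S_su = 107.1/388 + 201.86/842 = 0.27603 + 0.23974 = 0.51577
n_f = 1/0.51577 = 1.939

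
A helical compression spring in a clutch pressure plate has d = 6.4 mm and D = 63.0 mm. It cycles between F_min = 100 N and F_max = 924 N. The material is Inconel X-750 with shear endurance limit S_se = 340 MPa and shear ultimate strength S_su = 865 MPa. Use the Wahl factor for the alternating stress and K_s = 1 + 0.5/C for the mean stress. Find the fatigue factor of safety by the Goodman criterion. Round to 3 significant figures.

C = D/d = 63.0/6.4 = 9.8438; K_W = (4C−1)/(4C−4)+0.615/C = 1.1473; K_s = 1+0.5/C = 1.0508
F_a = (F_max−F_min)/2 = 412 N; F_m = (F_max+F_min)/2 = 512 N
τ_a = K_W·8F_aD/(πd³) = 1.1473 × 252.14 = 289.27 MPa
τ_m = K_s·8F_mD/(πd³) = 1.0508 × 313.34 = 329.25 MPa
Goodman: 1/n_f = τ_a/S_se + τ_m/S_su = 289.27/340 + 329.25/865 = 0.85080 + 0.38064 = 1.2314
n_f = 1/1.2314 = 0.8121

0.812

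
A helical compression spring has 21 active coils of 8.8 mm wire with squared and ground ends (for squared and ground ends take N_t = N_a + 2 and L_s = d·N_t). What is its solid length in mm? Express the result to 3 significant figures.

202 mm

squared and ground ends: N_t = N_a + 2 = 21 + 2 = 23
L_s = d·N_t = 8.8 × 23 = 202.4 mm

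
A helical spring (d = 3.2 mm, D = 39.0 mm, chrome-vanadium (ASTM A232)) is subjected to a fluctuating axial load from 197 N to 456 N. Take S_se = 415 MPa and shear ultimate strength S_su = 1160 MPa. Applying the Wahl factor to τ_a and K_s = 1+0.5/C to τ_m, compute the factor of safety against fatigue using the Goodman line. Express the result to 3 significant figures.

C = D/d = 39.0/3.2 = 12.1875; K_W = (4C−1)/(4C−4)+0.615/C = 1.1175; K_s = 1+0.5/C = 1.0410
F_a = (F_max−F_min)/2 = 129.5 N; F_m = (F_max+F_min)/2 = 326.5 N
τ_a = K_W·8F_aD/(πd³) = 1.1175 × 392.49 = 438.6 MPa
τ_m = K_s·8F_mD/(πd³) = 1.0410 × 989.55 = 1030.1 MPa
Goodman: 1/n_f = τ_a/S_se + τ_m/S_su = 438.6/415 + 1030.1/1160 = 1.05688 + 0.88806 = 1.9449
n_f = 1/1.9449 = 0.5142

0.514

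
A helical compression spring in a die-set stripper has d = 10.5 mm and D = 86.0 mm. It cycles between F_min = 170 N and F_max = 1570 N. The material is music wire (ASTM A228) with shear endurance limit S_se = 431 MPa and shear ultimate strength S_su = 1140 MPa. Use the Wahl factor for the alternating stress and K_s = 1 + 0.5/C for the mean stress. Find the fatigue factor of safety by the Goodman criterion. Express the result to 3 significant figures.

1.94

C = D/d = 86.0/10.5 = 8.1905; K_W = (4C−1)/(4C−4)+0.615/C = 1.1794; K_s = 1+0.5/C = 1.0610
F_a = (F_max−F_min)/2 = 700 N; F_m = (F_max+F_min)/2 = 870 N
τ_a = K_W·8F_aD/(πd³) = 1.1794 × 132.42 = 156.18 MPa
τ_m = K_s·8F_mD/(πd³) = 1.0610 × 164.58 = 174.63 MPa
Goodman: 1/n_f = τ_a/S_se + τ_m/S_su = 156.18/431 + 174.63/1140 = 0.36237 + 0.15319 = 0.51555
n_f = 1/0.51555 = 1.94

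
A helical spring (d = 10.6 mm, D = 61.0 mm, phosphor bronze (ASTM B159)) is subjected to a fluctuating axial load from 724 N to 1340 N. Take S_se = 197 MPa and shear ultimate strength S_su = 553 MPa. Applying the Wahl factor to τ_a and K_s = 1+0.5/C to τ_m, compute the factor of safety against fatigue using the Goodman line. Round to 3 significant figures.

C = D/d = 61.0/10.6 = 5.7547; K_W = (4C−1)/(4C−4)+0.615/C = 1.2646; K_s = 1+0.5/C = 1.0869
F_a = (F_max−F_min)/2 = 308 N; F_m = (F_max+F_min)/2 = 1032 N
τ_a = K_W·8F_aD/(πd³) = 1.2646 × 40.17 = 50.799 MPa
τ_m = K_s·8F_mD/(πd³) = 1.0869 × 134.6 = 146.29 MPa
Goodman: 1/n_f = τ_a/S_se + τ_m/S_su = 50.799/197 + 146.29/553 = 0.25787 + 0.26454 = 0.5224
n_f = 1/0.5224 = 1.914

1.91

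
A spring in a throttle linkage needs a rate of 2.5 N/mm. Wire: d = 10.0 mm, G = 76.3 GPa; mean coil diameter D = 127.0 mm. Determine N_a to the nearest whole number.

N_a = Gd⁴/(8D³k) = (76.3×10³ × 10.0⁴)/(8 × 127.0³ × 2.5)
    = 7.63e+08 / 4.09677e+07 = 18.62 → 19 coils

19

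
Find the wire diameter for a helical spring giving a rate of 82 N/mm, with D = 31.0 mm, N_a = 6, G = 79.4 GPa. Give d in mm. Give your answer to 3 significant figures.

d = (8D³N_a·k / G)^(1/4) = (8·31.0³·6·82 / (79.4×10³))^0.25
  = (1476.8)^0.25 = 6.1991 mm

6.20 mm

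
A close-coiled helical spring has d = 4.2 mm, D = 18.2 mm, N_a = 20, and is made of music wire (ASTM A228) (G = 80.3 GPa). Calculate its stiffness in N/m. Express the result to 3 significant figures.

k = Gd⁴/(8D³N_a) = (80.3×10³ × 4.2⁴) / (8 × 18.2³ × 20)
  = 2.49869e+07 / 964571 = 25.905 N/mm = 25905 N/m

25900 N/m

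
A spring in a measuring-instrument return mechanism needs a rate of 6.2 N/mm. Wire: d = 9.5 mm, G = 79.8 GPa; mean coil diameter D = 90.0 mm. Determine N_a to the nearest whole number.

N_a = Gd⁴/(8D³k) = (79.8×10³ × 9.5⁴)/(8 × 90.0³ × 6.2)
    = 6.49976e+08 / 3.61584e+07 = 17.98 → 18 coils

18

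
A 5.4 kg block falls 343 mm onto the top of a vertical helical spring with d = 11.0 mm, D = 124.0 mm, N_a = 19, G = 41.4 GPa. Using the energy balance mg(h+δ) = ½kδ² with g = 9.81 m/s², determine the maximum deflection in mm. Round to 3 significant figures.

k = Gd⁴/(8D³N_a) = (41.4×10³)(11.0⁴)/(8·124.0³·19) = 2.0915 N/mm
W = mg = 5.4 × 9.81 = 52.974 N
½kδ² − Wδ − Wh = 0 → δ = (W + √(W² + 2kWh))/k
δ = (52.974 + √(2806.2 + 76006.3))/2.0915 = (52.974 + 280.74)/2.0915 = 159.55 mm

160 mm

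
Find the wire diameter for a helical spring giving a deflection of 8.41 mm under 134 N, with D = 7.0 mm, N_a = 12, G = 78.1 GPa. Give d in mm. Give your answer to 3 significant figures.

1.61 mm

Required rate k = F/δ = 134/8.41 = 15.933 N/mm
d = (8D³N_a·k / G)^(1/4) = (8·7.0³·12·15.933 / (78.1×10³))^0.25
  = (6.7177)^0.25 = 1.6099 mm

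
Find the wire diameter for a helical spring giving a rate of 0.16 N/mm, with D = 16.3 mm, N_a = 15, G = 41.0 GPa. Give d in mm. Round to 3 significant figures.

d = (8D³N_a·k / G)^(1/4) = (8·16.3³·15·0.16 / (41.0×10³))^0.25
  = (2.0281)^0.25 = 1.1934 mm

1.19 mm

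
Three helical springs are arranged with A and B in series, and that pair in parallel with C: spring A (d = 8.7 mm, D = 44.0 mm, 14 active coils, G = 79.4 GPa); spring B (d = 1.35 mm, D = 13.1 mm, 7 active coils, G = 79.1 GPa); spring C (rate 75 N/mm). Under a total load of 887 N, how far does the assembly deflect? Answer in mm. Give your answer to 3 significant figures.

k_A = Gd⁴/(8D³N_a) = (79.4×10³)(8.7⁴)/(8·44.0³·14) = 47.678 N/mm
k_B = Gd⁴/(8D³N_a) = (79.1×10³)(1.35⁴)/(8·13.1³·7) = 2.0869 N/mm
Springs A,B series: k_AB = 1/(1/47.678+1/2.0869) = 1.9994 N/mm; parallel with C: k_eq = 1.9994+75 = 76.999 N/mm
δ = F/k_eq = 887/76.999 = 11.52 mm

11.5 mm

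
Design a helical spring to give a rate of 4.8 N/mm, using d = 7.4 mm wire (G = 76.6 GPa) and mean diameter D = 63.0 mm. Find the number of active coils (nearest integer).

N_a = Gd⁴/(8D³k) = (76.6×10³ × 7.4⁴)/(8 × 63.0³ × 4.8)
    = 2.29697e+08 / 9.6018e+06 = 23.92 → 24 coils

24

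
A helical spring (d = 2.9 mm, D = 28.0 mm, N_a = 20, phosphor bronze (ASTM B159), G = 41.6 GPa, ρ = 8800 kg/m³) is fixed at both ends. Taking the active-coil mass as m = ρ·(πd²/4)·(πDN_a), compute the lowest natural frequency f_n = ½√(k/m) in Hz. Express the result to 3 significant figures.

45.3 Hz

k = Gd⁴/(8D³N_a) = (41.6×10³)(2.9⁴)/(8·28.0³·20) = 0.83771 N/mm = 837.71 N/m
Wire length L = πDN_a = π·28.0·20 = 1759.3 mm
m = ρ·(πd²/4)·L = 8800 × 6.6052×10⁻⁶ m² × 1.7593 m = 0.10226 kg
f_n = ½√(k/m) = 0.5·√(837.71/0.10226) = 0.5·√(8191.9) = 45.255 Hz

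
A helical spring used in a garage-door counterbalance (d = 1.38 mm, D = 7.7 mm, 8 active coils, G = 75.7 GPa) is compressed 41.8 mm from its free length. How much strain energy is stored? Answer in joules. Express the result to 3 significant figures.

k = Gd⁴/(8D³N_a) = (75.7×10³)(1.38⁴)/(8·7.7³·8) = 9.3964 N/mm
U = ½kδ² = 0.5 × 9.3964 × 41.8² = 8208.9 N·mm = 8.2089 J

8.21 J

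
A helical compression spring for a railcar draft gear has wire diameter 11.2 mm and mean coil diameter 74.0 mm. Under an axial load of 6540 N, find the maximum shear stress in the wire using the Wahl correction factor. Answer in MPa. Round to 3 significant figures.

1080 MPa

Spring index C = D/d = 74.0/11.2 = 6.6071
K_W = (4C−1)/(4C−4) + 0.615/C = 25.429/22.429 + 0.0931 = 1.2268
τ₀ = 8FD/(πd³) = 8·6540·74.0/(π·11.2³) = 3.87168e+06/4413.7 = 877.19 MPa
τ_max = K·τ₀ = 1.2268 × 877.19 = 1076.2 MPa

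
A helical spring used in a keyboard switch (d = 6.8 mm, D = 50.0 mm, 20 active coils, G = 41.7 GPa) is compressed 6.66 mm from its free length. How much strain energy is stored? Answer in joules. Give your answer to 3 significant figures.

0.0989 J

k = Gd⁴/(8D³N_a) = (41.7×10³)(6.8⁴)/(8·50.0³·20) = 4.458 N/mm
U = ½kδ² = 0.5 × 4.458 × 6.66² = 98.869 N·mm = 0.098869 J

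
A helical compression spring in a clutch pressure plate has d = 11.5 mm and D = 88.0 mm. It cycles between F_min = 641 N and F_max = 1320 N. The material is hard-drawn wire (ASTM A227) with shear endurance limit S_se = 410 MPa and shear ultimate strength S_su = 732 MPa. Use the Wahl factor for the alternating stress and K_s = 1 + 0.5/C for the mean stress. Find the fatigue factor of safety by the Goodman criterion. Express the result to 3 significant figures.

C = D/d = 88.0/11.5 = 7.6522; K_W = (4C−1)/(4C−4)+0.615/C = 1.1931; K_s = 1+0.5/C = 1.0653
F_a = (F_max−F_min)/2 = 339.5 N; F_m = (F_max+F_min)/2 = 980.5 N
τ_a = K_W·8F_aD/(πd³) = 1.1931 × 50.023 = 59.683 MPa
τ_m = K_s·8F_mD/(πd³) = 1.0653 × 144.47 = 153.91 MPa
Goodman: 1/n_f = τ_a/S_se + τ_m/S_su = 59.683/410 + 153.91/732 = 0.14557 + 0.21026 = 0.35583
n_f = 1/0.35583 = 2.81

2.81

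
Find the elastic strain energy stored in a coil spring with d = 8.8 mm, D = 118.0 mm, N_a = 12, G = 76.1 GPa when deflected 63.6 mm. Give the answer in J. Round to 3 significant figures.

5.85 J

k = Gd⁴/(8D³N_a) = (76.1×10³)(8.8⁴)/(8·118.0³·12) = 2.8933 N/mm
U = ½kδ² = 0.5 × 2.8933 × 63.6² = 5851.7 N·mm = 5.8517 J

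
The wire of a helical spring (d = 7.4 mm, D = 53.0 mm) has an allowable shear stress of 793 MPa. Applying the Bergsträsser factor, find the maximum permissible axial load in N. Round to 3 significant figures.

C = D/d = 53.0/7.4 = 7.1622
K_B = (4C+2)/(4C−3) = 30.649/25.649 = 1.1949
τ_max = K·8FD/(πd³) → F_max = τ_allow·πd³/(8DK)
F_max = 793·π·7.4³/(8·53.0·1.1949) = 1.0095e+06/506.66 = 1992.5 N

1990 N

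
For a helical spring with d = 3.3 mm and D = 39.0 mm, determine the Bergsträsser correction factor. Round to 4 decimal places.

C = D/d = 39.0/3.3 = 11.8182
K_B = (4C+2)/(4C−3) = 49.273/44.273 = 1.1129

1.1129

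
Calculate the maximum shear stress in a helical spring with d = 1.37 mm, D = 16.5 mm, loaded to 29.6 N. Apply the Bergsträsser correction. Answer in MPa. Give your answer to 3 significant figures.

Spring index C = D/d = 16.5/1.37 = 12.0438
K_B = (4C+2)/(4C−3) = 50.175/45.175 = 1.1107
τ₀ = 8FD/(πd³) = 8·29.6·16.5/(π·1.37³) = 3907.2/8.0781 = 483.68 MPa
τ_max = K·τ₀ = 1.1107 × 483.68 = 537.21 MPa

537 MPa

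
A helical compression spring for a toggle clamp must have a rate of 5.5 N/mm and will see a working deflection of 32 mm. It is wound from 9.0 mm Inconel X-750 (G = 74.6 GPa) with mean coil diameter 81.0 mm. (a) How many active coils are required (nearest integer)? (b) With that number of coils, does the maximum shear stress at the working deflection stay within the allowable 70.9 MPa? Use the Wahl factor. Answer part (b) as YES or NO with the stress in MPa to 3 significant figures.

N_a = Gd⁴/(8D³k) = (74.6×10³)(9.0⁴)/(8·81.0³·5.5) = 20.93 → N_a = 21
Actual rate k = Gd⁴/(8D³·21) = 5.4821 N/mm
Working load F = kδ = 5.4821·32 = 175.43 N
C = 81.0/9.0 = 9.0000; K_W = (4C−1)/(4C−4)+0.615/C = 1.1621
τ_max = K_W·8FD/(πd³) = 1.1621·49.635 = 57.681 MPa
τ_max ≤ 70.9 MPa → acceptable

(a) 21 coils; (b) YES, τ_max = 57.7 MPa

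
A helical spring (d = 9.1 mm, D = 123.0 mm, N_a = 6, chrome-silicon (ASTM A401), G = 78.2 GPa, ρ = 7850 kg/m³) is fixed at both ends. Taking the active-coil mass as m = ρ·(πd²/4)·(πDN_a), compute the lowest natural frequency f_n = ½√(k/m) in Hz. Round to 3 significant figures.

k = Gd⁴/(8D³N_a) = (78.2×10³)(9.1⁴)/(8·123.0³·6) = 6.0037 N/mm = 6003.7 N/m
Wire length L = πDN_a = π·123.0·6 = 2318.5 mm
m = ρ·(πd²/4)·L = 7850 × 65.039×10⁻⁶ m² × 2.3185 m = 1.1837 kg
f_n = ½√(k/m) = 0.5·√(6003.7/1.1837) = 0.5·√(5071.9) = 35.608 Hz

35.6 Hz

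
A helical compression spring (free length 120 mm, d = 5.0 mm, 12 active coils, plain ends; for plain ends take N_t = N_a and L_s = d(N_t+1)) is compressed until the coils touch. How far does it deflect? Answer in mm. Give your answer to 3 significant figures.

55.0 mm

N_t = 12; L_s = 5.0·13 = 65 mm
δ_solid = L₀ − L_s = 120 − 65 = 55 mm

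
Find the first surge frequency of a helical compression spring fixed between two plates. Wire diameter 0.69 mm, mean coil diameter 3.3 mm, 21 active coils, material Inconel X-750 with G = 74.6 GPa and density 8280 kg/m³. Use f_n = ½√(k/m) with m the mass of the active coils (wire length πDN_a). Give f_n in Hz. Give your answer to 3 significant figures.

k = Gd⁴/(8D³N_a) = (74.6×10³)(0.69⁴)/(8·3.3³·21) = 2.8008 N/mm = 2800.8 N/m
Wire length L = πDN_a = π·3.3·21 = 217.71 mm
m = ρ·(πd²/4)·L = 8280 × 0.37393×10⁻⁶ m² × 0.21771 m = 0.00067406 kg
f_n = ½√(k/m) = 0.5·√(2800.8/0.00067406) = 0.5·√(4.1551e+06) = 1019.2 Hz

1020 Hz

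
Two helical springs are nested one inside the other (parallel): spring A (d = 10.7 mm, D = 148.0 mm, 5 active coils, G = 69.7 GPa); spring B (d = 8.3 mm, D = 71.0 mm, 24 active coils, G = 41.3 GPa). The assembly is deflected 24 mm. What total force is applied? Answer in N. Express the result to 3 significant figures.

238 N

k_A = Gd⁴/(8D³N_a) = (69.7×10³)(10.7⁴)/(8·148.0³·5) = 7.0457 N/mm
k_B = Gd⁴/(8D³N_a) = (41.3×10³)(8.3⁴)/(8·71.0³·24) = 2.8522 N/mm
Parallel: k_eq = 7.0457 + 2.8522 = 9.8979 N/mm
F = k_eq·δ = 9.8979·24 = 237.55 N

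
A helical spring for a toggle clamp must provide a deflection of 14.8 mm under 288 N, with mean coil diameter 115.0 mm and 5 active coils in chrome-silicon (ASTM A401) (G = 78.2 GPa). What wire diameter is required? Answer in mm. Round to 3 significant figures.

11.1 mm

Required rate k = F/δ = 288/14.8 = 19.459 N/mm
d = (8D³N_a·k / G)^(1/4) = (8·115.0³·5·19.459 / (78.2×10³))^0.25
  = (15138)^0.25 = 11.0922 mm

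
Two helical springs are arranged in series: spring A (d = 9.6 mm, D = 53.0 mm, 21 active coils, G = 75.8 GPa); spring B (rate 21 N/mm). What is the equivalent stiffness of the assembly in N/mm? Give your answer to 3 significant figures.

k_A = Gd⁴/(8D³N_a) = (75.8×10³)(9.6⁴)/(8·53.0³·21) = 25.741 N/mm
Series: 1/k_eq = 1/25.741 + 1/21 = 0.086468; k_eq = 11.565 N/mm

11.6 N/mm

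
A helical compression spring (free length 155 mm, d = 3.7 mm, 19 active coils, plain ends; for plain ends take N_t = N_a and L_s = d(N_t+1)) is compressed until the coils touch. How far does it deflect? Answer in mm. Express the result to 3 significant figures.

81.0 mm

N_t = 19; L_s = 3.7·20 = 74 mm
δ_solid = L₀ − L_s = 155 − 74 = 81 mm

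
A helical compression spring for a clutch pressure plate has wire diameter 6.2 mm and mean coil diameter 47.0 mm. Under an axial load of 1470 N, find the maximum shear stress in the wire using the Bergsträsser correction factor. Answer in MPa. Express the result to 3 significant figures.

873 MPa

Spring index C = D/d = 47.0/6.2 = 7.5806
K_B = (4C+2)/(4C−3) = 32.323/27.323 = 1.1830
τ₀ = 8FD/(πd³) = 8·1470·47.0/(π·6.2³) = 552720/748.73 = 738.21 MPa
τ_max = K·τ₀ = 1.1830 × 738.21 = 873.3 MPa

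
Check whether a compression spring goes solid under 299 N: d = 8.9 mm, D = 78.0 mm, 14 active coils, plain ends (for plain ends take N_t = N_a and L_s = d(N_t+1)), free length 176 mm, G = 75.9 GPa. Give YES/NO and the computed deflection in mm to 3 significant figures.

NO, δ = 33.4 mm

k = Gd⁴/(8D³N_a) = (75.9×10³)(8.9⁴)/(8·78.0³·14) = 8.9598 N/mm
N_t = 14; L_s = 8.9·15 = 133.5 mm; δ_solid = L₀ − L_s = 176 − 133.5 = 42.5 mm
δ = F/k = 299/8.9598 = 33.371 mm
δ < δ_solid → spring does not go solid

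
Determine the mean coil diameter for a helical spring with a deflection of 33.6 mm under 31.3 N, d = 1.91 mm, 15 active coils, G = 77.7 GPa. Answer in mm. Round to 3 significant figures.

21.0 mm

Required rate k = F/δ = 31.3/33.6 = 0.93155 N/mm
D = (Gd⁴/(8N_a·k))^(1/3) = (77.7×10³·1.91⁴/(8·15·0.93155))^(1/3)
  = (9250.56)^(1/3) = 20.9921 mm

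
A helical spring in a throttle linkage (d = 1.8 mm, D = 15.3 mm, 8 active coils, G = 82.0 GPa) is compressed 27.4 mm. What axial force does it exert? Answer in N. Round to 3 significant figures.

k = Gd⁴/(8D³N_a) = (82.0×10³)(1.8⁴)/(8·15.3³·8) = 3.7553 N/mm
F = k·δ = 3.7553 × 27.4 = 102.9 N

103 N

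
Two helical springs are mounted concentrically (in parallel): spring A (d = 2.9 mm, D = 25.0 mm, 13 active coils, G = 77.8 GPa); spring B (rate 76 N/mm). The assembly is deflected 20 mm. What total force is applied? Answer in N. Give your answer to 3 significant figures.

1590 N

k_A = Gd⁴/(8D³N_a) = (77.8×10³)(2.9⁴)/(8·25.0³·13) = 3.3862 N/mm
Parallel: k_eq = 3.3862 + 76 = 79.386 N/mm
F = k_eq·δ = 79.386·20 = 1587.7 N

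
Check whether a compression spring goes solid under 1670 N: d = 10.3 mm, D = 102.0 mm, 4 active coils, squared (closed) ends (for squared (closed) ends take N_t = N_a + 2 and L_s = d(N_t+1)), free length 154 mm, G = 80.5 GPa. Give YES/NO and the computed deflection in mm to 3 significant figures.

k = Gd⁴/(8D³N_a) = (80.5×10³)(10.3⁴)/(8·102.0³·4) = 26.681 N/mm
N_t = 6; L_s = 10.3·7 = 72.1 mm; δ_solid = L₀ − L_s = 154 − 72.1 = 81.9 mm
δ = F/k = 1670/26.681 = 62.592 mm
δ < δ_solid → spring does not go solid

NO, δ = 62.6 mm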